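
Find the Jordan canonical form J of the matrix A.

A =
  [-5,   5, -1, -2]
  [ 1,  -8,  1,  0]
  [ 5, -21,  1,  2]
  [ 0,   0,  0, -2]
J_3(-4) ⊕ J_1(-2)

The characteristic polynomial is
  det(x·I − A) = x^4 + 14*x^3 + 72*x^2 + 160*x + 128 = (x + 2)*(x + 4)^3

Eigenvalues and multiplicities (the geometric multiplicity of λ is n − rank(A − λI), which equals the number of Jordan blocks for λ):
  λ = -4: algebraic multiplicity = 3, geometric multiplicity = 1
  λ = -2: algebraic multiplicity = 1, geometric multiplicity = 1

Determining the block sizes for each eigenvalue:
  λ = -4: one block (gm = 1), so the single block has size am = 3 → block sizes [3]
  λ = -2: one block (gm = 1), so the single block has size am = 1 → block sizes [1]

Assembling the blocks gives a Jordan form
J =
  [-4,  1,  0,  0]
  [ 0, -4,  1,  0]
  [ 0,  0, -4,  0]
  [ 0,  0,  0, -2]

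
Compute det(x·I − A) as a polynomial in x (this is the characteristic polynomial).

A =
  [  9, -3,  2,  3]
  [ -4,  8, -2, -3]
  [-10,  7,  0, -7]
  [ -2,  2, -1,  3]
x^4 - 20*x^3 + 150*x^2 - 500*x + 625

Expanding det(x·I − A) (e.g. by cofactor expansion or by noting that A is similar to its Jordan form J, which has the same characteristic polynomial as A) gives
  χ_A(x) = x^4 - 20*x^3 + 150*x^2 - 500*x + 625
which factors as (x - 5)^4. The eigenvalues (with algebraic multiplicities) are λ = 5 with multiplicity 4.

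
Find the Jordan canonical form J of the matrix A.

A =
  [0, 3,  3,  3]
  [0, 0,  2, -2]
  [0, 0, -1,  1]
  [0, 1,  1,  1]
J_3(0) ⊕ J_1(0)

The characteristic polynomial is
  det(x·I − A) = x^4

Eigenvalues and multiplicities (the geometric multiplicity of λ is n − rank(A − λI), which equals the number of Jordan blocks for λ):
  λ = 0: algebraic multiplicity = 4, geometric multiplicity = 2

Determining the block sizes for each eigenvalue:
  λ = 0: with am = 4 and gm = 2, the partition is not yet determined (e.g. several partitions of 4 into 2 parts exist). Let N = A − (0)·I. Computing rank(N^1) = 2, rank(N^2) = 1, rank(N^3) = 0; the number of blocks of size ≥ j is rank(N^{j−1}) − rank(N^j), giving [2, 1, 1]. So we have 1 block(s) of size 3, 1 block(s) of size 1 → block sizes [3, 1]

Assembling the blocks gives a Jordan form
J =
  [0, 1, 0, 0]
  [0, 0, 1, 0]
  [0, 0, 0, 0]
  [0, 0, 0, 0]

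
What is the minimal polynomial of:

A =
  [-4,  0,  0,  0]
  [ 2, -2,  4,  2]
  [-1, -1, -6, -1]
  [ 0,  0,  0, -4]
x^2 + 8*x + 16

The characteristic polynomial is χ_A(x) = (x + 4)^4, so the eigenvalues are known. The minimal polynomial is
  m_A(x) = Π_λ (x − λ)^{k_λ}
where k_λ is the size of the *largest* Jordan block for λ (equivalently, the smallest k with (A − λI)^k v = 0 for every generalised eigenvector v of λ).

  λ = -4: largest Jordan block has size 2, contributing (x + 4)^2

So m_A(x) = (x + 4)^2 = x^2 + 8*x + 16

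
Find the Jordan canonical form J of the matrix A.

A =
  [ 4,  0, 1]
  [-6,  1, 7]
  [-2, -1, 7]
J_3(4)

The characteristic polynomial is
  det(x·I − A) = x^3 - 12*x^2 + 48*x - 64 = (x - 4)^3

Eigenvalues and multiplicities (the geometric multiplicity of λ is n − rank(A − λI), which equals the number of Jordan blocks for λ):
  λ = 4: algebraic multiplicity = 3, geometric multiplicity = 1

Determining the block sizes for each eigenvalue:
  λ = 4: one block (gm = 1), so the single block has size am = 3 → block sizes [3]

Assembling the blocks gives a Jordan form
J =
  [4, 1, 0]
  [0, 4, 1]
  [0, 0, 4]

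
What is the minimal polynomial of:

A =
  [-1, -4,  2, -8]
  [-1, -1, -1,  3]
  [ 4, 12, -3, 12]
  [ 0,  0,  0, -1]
x^3 + 5*x^2 + 7*x + 3

The characteristic polynomial is χ_A(x) = (x + 1)^3*(x + 3), so the eigenvalues are known. The minimal polynomial is
  m_A(x) = Π_λ (x − λ)^{k_λ}
where k_λ is the size of the *largest* Jordan block for λ (equivalently, the smallest k with (A − λI)^k v = 0 for every generalised eigenvector v of λ).

  λ = -3: largest Jordan block has size 1, contributing (x + 3)
  λ = -1: largest Jordan block has size 2, contributing (x + 1)^2

So m_A(x) = (x + 1)^2*(x + 3) = x^3 + 5*x^2 + 7*x + 3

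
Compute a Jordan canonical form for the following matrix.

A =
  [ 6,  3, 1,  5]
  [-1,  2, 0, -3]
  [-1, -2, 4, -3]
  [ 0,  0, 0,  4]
J_3(4) ⊕ J_1(4)

The characteristic polynomial is
  det(x·I − A) = x^4 - 16*x^3 + 96*x^2 - 256*x + 256 = (x - 4)^4

Eigenvalues and multiplicities (the geometric multiplicity of λ is n − rank(A − λI), which equals the number of Jordan blocks for λ):
  λ = 4: algebraic multiplicity = 4, geometric multiplicity = 2

Determining the block sizes for each eigenvalue:
  λ = 4: with am = 4 and gm = 2, the partition is not yet determined (e.g. several partitions of 4 into 2 parts exist). Let N = A − (4)·I. Computing rank(N^1) = 2, rank(N^2) = 1, rank(N^3) = 0; the number of blocks of size ≥ j is rank(N^{j−1}) − rank(N^j), giving [2, 1, 1]. So we have 1 block(s) of size 3, 1 block(s) of size 1 → block sizes [3, 1]

Assembling the blocks gives a Jordan form
J =
  [4, 1, 0, 0]
  [0, 4, 1, 0]
  [0, 0, 4, 0]
  [0, 0, 0, 4]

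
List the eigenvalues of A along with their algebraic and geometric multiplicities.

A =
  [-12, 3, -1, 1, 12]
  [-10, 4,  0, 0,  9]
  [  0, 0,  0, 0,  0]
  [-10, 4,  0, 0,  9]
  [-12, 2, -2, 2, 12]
λ = 0: alg = 3, geom = 2; λ = 2: alg = 2, geom = 1

Step 1 — factor the characteristic polynomial to read off the algebraic multiplicities:
  χ_A(x) = x^3*(x - 2)^2

Step 2 — compute geometric multiplicities via the rank-nullity identity g(λ) = n − rank(A − λI):
  rank(A − (0)·I) = 3, so dim ker(A − (0)·I) = n − 3 = 2
  rank(A − (2)·I) = 4, so dim ker(A − (2)·I) = n − 4 = 1

Summary:
  λ = 0: algebraic multiplicity = 3, geometric multiplicity = 2
  λ = 2: algebraic multiplicity = 2, geometric multiplicity = 1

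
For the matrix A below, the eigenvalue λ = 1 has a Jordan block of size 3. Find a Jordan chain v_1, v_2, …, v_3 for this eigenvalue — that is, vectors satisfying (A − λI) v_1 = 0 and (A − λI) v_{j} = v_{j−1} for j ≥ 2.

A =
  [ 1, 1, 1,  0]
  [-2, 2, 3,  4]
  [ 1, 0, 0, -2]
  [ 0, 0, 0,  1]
A Jordan chain for λ = 1 of length 3:
v_1 = (-1, 1, -1, 0)ᵀ
v_2 = (0, -2, 1, 0)ᵀ
v_3 = (1, 0, 0, 0)ᵀ

Let N = A − (1)·I. We want v_3 with N^3 v_3 = 0 but N^2 v_3 ≠ 0; then v_{j-1} := N · v_j for j = 3, …, 2.

Pick v_3 = (1, 0, 0, 0)ᵀ.
Then v_2 = N · v_3 = (0, -2, 1, 0)ᵀ.
Then v_1 = N · v_2 = (-1, 1, -1, 0)ᵀ.

Sanity check: (A − (1)·I) v_1 = (0, 0, 0, 0)ᵀ = 0. ✓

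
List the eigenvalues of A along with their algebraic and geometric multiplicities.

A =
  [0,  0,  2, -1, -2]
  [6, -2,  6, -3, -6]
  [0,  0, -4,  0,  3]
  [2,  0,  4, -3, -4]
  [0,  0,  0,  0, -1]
λ = -4: alg = 1, geom = 1; λ = -2: alg = 2, geom = 2; λ = -1: alg = 2, geom = 2

Step 1 — factor the characteristic polynomial to read off the algebraic multiplicities:
  χ_A(x) = (x + 1)^2*(x + 2)^2*(x + 4)

Step 2 — compute geometric multiplicities via the rank-nullity identity g(λ) = n − rank(A − λI):
  rank(A − (-4)·I) = 4, so dim ker(A − (-4)·I) = n − 4 = 1
  rank(A − (-2)·I) = 3, so dim ker(A − (-2)·I) = n − 3 = 2
  rank(A − (-1)·I) = 3, so dim ker(A − (-1)·I) = n − 3 = 2

Summary:
  λ = -4: algebraic multiplicity = 1, geometric multiplicity = 1
  λ = -2: algebraic multiplicity = 2, geometric multiplicity = 2
  λ = -1: algebraic multiplicity = 2, geometric multiplicity = 2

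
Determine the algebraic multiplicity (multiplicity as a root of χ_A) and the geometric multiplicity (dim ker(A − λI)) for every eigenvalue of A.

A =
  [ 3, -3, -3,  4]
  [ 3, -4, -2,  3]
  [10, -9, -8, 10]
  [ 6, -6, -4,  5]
λ = -1: alg = 4, geom = 2

Step 1 — factor the characteristic polynomial to read off the algebraic multiplicities:
  χ_A(x) = (x + 1)^4

Step 2 — compute geometric multiplicities via the rank-nullity identity g(λ) = n − rank(A − λI):
  rank(A − (-1)·I) = 2, so dim ker(A − (-1)·I) = n − 2 = 2

Summary:
  λ = -1: algebraic multiplicity = 4, geometric multiplicity = 2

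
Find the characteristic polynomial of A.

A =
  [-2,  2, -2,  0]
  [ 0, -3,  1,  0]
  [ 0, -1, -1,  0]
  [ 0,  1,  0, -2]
x^4 + 8*x^3 + 24*x^2 + 32*x + 16

Expanding det(x·I − A) (e.g. by cofactor expansion or by noting that A is similar to its Jordan form J, which has the same characteristic polynomial as A) gives
  χ_A(x) = x^4 + 8*x^3 + 24*x^2 + 32*x + 16
which factors as (x + 2)^4. The eigenvalues (with algebraic multiplicities) are λ = -2 with multiplicity 4.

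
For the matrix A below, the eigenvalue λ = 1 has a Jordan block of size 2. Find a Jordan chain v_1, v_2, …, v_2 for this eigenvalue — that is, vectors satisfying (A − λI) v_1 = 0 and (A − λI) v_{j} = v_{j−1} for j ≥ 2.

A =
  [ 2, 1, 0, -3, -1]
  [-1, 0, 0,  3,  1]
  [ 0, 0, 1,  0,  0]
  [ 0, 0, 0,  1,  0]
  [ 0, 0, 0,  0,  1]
A Jordan chain for λ = 1 of length 2:
v_1 = (1, -1, 0, 0, 0)ᵀ
v_2 = (1, 0, 0, 0, 0)ᵀ

Let N = A − (1)·I. We want v_2 with N^2 v_2 = 0 but N^1 v_2 ≠ 0; then v_{j-1} := N · v_j for j = 2, …, 2.

Pick v_2 = (1, 0, 0, 0, 0)ᵀ.
Then v_1 = N · v_2 = (1, -1, 0, 0, 0)ᵀ.

Sanity check: (A − (1)·I) v_1 = (0, 0, 0, 0, 0)ᵀ = 0. ✓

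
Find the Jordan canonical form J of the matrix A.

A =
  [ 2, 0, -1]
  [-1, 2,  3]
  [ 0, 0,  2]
J_3(2)

The characteristic polynomial is
  det(x·I − A) = x^3 - 6*x^2 + 12*x - 8 = (x - 2)^3

Eigenvalues and multiplicities (the geometric multiplicity of λ is n − rank(A − λI), which equals the number of Jordan blocks for λ):
  λ = 2: algebraic multiplicity = 3, geometric multiplicity = 1

Determining the block sizes for each eigenvalue:
  λ = 2: one block (gm = 1), so the single block has size am = 3 → block sizes [3]

Assembling the blocks gives a Jordan form
J =
  [2, 1, 0]
  [0, 2, 1]
  [0, 0, 2]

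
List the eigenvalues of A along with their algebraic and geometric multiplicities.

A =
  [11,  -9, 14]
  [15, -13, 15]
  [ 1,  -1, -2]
λ = -3: alg = 2, geom = 1; λ = 2: alg = 1, geom = 1

Step 1 — factor the characteristic polynomial to read off the algebraic multiplicities:
  χ_A(x) = (x - 2)*(x + 3)^2

Step 2 — compute geometric multiplicities via the rank-nullity identity g(λ) = n − rank(A − λI):
  rank(A − (-3)·I) = 2, so dim ker(A − (-3)·I) = n − 2 = 1
  rank(A − (2)·I) = 2, so dim ker(A − (2)·I) = n − 2 = 1

Summary:
  λ = -3: algebraic multiplicity = 2, geometric multiplicity = 1
  λ = 2: algebraic multiplicity = 1, geometric multiplicity = 1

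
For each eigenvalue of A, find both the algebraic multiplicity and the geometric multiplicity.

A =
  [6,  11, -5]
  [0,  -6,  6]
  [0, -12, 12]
λ = 0: alg = 1, geom = 1; λ = 6: alg = 2, geom = 1

Step 1 — factor the characteristic polynomial to read off the algebraic multiplicities:
  χ_A(x) = x*(x - 6)^2

Step 2 — compute geometric multiplicities via the rank-nullity identity g(λ) = n − rank(A − λI):
  rank(A − (0)·I) = 2, so dim ker(A − (0)·I) = n − 2 = 1
  rank(A − (6)·I) = 2, so dim ker(A − (6)·I) = n − 2 = 1

Summary:
  λ = 0: algebraic multiplicity = 1, geometric multiplicity = 1
  λ = 6: algebraic multiplicity = 2, geometric multiplicity = 1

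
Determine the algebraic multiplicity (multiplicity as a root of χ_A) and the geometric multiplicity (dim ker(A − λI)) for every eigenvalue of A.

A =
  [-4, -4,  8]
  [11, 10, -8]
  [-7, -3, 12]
λ = 6: alg = 3, geom = 1

Step 1 — factor the characteristic polynomial to read off the algebraic multiplicities:
  χ_A(x) = (x - 6)^3

Step 2 — compute geometric multiplicities via the rank-nullity identity g(λ) = n − rank(A − λI):
  rank(A − (6)·I) = 2, so dim ker(A − (6)·I) = n − 2 = 1

Summary:
  λ = 6: algebraic multiplicity = 3, geometric multiplicity = 1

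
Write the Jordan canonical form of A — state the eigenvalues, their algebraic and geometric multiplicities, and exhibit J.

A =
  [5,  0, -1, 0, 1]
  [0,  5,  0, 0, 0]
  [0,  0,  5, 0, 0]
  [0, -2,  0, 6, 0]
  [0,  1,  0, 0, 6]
J_2(5) ⊕ J_1(5) ⊕ J_1(6) ⊕ J_1(6)

The characteristic polynomial is
  det(x·I − A) = x^5 - 27*x^4 + 291*x^3 - 1565*x^2 + 4200*x - 4500 = (x - 6)^2*(x - 5)^3

Eigenvalues and multiplicities (the geometric multiplicity of λ is n − rank(A − λI), which equals the number of Jordan blocks for λ):
  λ = 5: algebraic multiplicity = 3, geometric multiplicity = 2
  λ = 6: algebraic multiplicity = 2, geometric multiplicity = 2

Determining the block sizes for each eigenvalue:
  λ = 5: 2 blocks summing to 3 forces exactly one block of size 2 and the rest size 1 → block sizes [2, 1]
  λ = 6: gm = am = 2, so every block has size 1 → block sizes [1, 1]

Assembling the blocks gives a Jordan form
J =
  [5, 1, 0, 0, 0]
  [0, 5, 0, 0, 0]
  [0, 0, 5, 0, 0]
  [0, 0, 0, 6, 0]
  [0, 0, 0, 0, 6]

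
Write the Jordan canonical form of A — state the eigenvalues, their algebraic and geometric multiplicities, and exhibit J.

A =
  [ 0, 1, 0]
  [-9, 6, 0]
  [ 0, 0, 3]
J_2(3) ⊕ J_1(3)

The characteristic polynomial is
  det(x·I − A) = x^3 - 9*x^2 + 27*x - 27 = (x - 3)^3

Eigenvalues and multiplicities (the geometric multiplicity of λ is n − rank(A − λI), which equals the number of Jordan blocks for λ):
  λ = 3: algebraic multiplicity = 3, geometric multiplicity = 2

Determining the block sizes for each eigenvalue:
  λ = 3: 2 blocks summing to 3 forces exactly one block of size 2 and the rest size 1 → block sizes [2, 1]

Assembling the blocks gives a Jordan form
J =
  [3, 1, 0]
  [0, 3, 0]
  [0, 0, 3]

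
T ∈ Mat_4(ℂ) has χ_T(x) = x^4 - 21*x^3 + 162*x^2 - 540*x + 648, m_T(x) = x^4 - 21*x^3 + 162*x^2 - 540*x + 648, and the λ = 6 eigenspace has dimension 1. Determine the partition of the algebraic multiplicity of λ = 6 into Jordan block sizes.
Block sizes for λ = 6: [3]

Step 1 — from the characteristic polynomial, algebraic multiplicity of λ = 6 is 3. From dim ker(T − (6)·I) = 1, there are exactly 1 Jordan blocks for λ = 6.
Step 2 — from the minimal polynomial, the factor (x − 6)^3 tells us the largest block for λ = 6 has size 3.
Step 3 — with total size 3, 1 blocks, and largest block 3, the block sizes (in nonincreasing order) are [3].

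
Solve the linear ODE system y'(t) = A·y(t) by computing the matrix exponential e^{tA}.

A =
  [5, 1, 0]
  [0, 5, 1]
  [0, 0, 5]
e^{tA} =
  [exp(5*t), t*exp(5*t), t^2*exp(5*t)/2]
  [0, exp(5*t), t*exp(5*t)]
  [0, 0, exp(5*t)]

Strategy: write A = P · J · P⁻¹ where J is a Jordan canonical form, so e^{tA} = P · e^{tJ} · P⁻¹, and e^{tJ} can be computed block-by-block.

A has Jordan form
J =
  [5, 1, 0]
  [0, 5, 1]
  [0, 0, 5]
(up to reordering of blocks).

Per-block formulas:
  For a 3×3 Jordan block J_3(5): exp(t · J_3(5)) = e^(5t)·(I + t·N + (t^2/2)·N^2), where N is the 3×3 nilpotent shift.

After assembling e^{tJ} and conjugating by P, we get:

e^{tA} =
  [exp(5*t), t*exp(5*t), t^2*exp(5*t)/2]
  [0, exp(5*t), t*exp(5*t)]
  [0, 0, exp(5*t)]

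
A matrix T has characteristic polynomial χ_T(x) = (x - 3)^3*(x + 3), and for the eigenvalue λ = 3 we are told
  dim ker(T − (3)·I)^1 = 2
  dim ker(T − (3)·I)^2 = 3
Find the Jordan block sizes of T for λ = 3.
Block sizes for λ = 3: [2, 1]

From the dimensions of kernels of powers, the number of Jordan blocks of size at least j is d_j − d_{j−1} where d_j = dim ker(N^j) (with d_0 = 0). Computing the differences gives [2, 1].
The number of blocks of size exactly k is (#blocks of size ≥ k) − (#blocks of size ≥ k + 1), so the partition is: 1 block(s) of size 1, 1 block(s) of size 2.
In nonincreasing order the block sizes are [2, 1].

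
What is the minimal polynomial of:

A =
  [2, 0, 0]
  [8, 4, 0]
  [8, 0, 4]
x^2 - 6*x + 8

The characteristic polynomial is χ_A(x) = (x - 4)^2*(x - 2), so the eigenvalues are known. The minimal polynomial is
  m_A(x) = Π_λ (x − λ)^{k_λ}
where k_λ is the size of the *largest* Jordan block for λ (equivalently, the smallest k with (A − λI)^k v = 0 for every generalised eigenvector v of λ).

  λ = 2: largest Jordan block has size 1, contributing (x − 2)
  λ = 4: largest Jordan block has size 1, contributing (x − 4)

So m_A(x) = (x - 4)*(x - 2) = x^2 - 6*x + 8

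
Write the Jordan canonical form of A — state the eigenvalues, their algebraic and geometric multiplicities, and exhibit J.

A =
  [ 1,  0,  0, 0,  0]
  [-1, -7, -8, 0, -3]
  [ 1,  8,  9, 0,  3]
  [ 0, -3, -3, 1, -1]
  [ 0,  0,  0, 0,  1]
J_2(1) ⊕ J_2(1) ⊕ J_1(1)

The characteristic polynomial is
  det(x·I − A) = x^5 - 5*x^4 + 10*x^3 - 10*x^2 + 5*x - 1 = (x - 1)^5

Eigenvalues and multiplicities (the geometric multiplicity of λ is n − rank(A − λI), which equals the number of Jordan blocks for λ):
  λ = 1: algebraic multiplicity = 5, geometric multiplicity = 3

Determining the block sizes for each eigenvalue:
  λ = 1: with am = 5 and gm = 3, the partition is not yet determined (e.g. several partitions of 5 into 3 parts exist). Let N = A − (1)·I. Computing rank(N^1) = 2, rank(N^2) = 0; the number of blocks of size ≥ j is rank(N^{j−1}) − rank(N^j), giving [3, 2]. So we have 2 block(s) of size 2, 1 block(s) of size 1 → block sizes [2, 2, 1]

Assembling the blocks gives a Jordan form
J =
  [1, 1, 0, 0, 0]
  [0, 1, 0, 0, 0]
  [0, 0, 1, 1, 0]
  [0, 0, 0, 1, 0]
  [0, 0, 0, 0, 1]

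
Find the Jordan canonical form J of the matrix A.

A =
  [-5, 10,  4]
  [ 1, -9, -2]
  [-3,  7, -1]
J_3(-5)

The characteristic polynomial is
  det(x·I − A) = x^3 + 15*x^2 + 75*x + 125 = (x + 5)^3

Eigenvalues and multiplicities (the geometric multiplicity of λ is n − rank(A − λI), which equals the number of Jordan blocks for λ):
  λ = -5: algebraic multiplicity = 3, geometric multiplicity = 1

Determining the block sizes for each eigenvalue:
  λ = -5: one block (gm = 1), so the single block has size am = 3 → block sizes [3]

Assembling the blocks gives a Jordan form
J =
  [-5,  1,  0]
  [ 0, -5,  1]
  [ 0,  0, -5]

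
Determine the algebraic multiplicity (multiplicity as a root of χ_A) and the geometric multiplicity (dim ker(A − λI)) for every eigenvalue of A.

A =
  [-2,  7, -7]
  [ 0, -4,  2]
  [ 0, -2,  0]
λ = -2: alg = 3, geom = 2

Step 1 — factor the characteristic polynomial to read off the algebraic multiplicities:
  χ_A(x) = (x + 2)^3

Step 2 — compute geometric multiplicities via the rank-nullity identity g(λ) = n − rank(A − λI):
  rank(A − (-2)·I) = 1, so dim ker(A − (-2)·I) = n − 1 = 2

Summary:
  λ = -2: algebraic multiplicity = 3, geometric multiplicity = 2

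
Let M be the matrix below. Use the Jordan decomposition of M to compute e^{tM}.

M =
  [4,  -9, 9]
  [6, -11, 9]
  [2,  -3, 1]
e^{tM} =
  [6*t*exp(-2*t) + exp(-2*t), -9*t*exp(-2*t), 9*t*exp(-2*t)]
  [6*t*exp(-2*t), -9*t*exp(-2*t) + exp(-2*t), 9*t*exp(-2*t)]
  [2*t*exp(-2*t), -3*t*exp(-2*t), 3*t*exp(-2*t) + exp(-2*t)]

Strategy: write M = P · J · P⁻¹ where J is a Jordan canonical form, so e^{tM} = P · e^{tJ} · P⁻¹, and e^{tJ} can be computed block-by-block.

M has Jordan form
J =
  [-2,  1,  0]
  [ 0, -2,  0]
  [ 0,  0, -2]
(up to reordering of blocks).

Per-block formulas:
  For a 2×2 Jordan block J_2(-2): exp(t · J_2(-2)) = e^(-2t)·(I + t·N), where N is the 2×2 nilpotent shift.
  For a 1×1 block at λ = -2: exp(t · [-2]) = [e^(-2t)].

After assembling e^{tJ} and conjugating by P, we get:

e^{tM} =
  [6*t*exp(-2*t) + exp(-2*t), -9*t*exp(-2*t), 9*t*exp(-2*t)]
  [6*t*exp(-2*t), -9*t*exp(-2*t) + exp(-2*t), 9*t*exp(-2*t)]
  [2*t*exp(-2*t), -3*t*exp(-2*t), 3*t*exp(-2*t) + exp(-2*t)]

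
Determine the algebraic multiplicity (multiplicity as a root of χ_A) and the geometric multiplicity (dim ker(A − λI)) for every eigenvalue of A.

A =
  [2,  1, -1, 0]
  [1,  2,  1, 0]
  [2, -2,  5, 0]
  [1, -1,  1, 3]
λ = 3: alg = 4, geom = 3

Step 1 — factor the characteristic polynomial to read off the algebraic multiplicities:
  χ_A(x) = (x - 3)^4

Step 2 — compute geometric multiplicities via the rank-nullity identity g(λ) = n − rank(A − λI):
  rank(A − (3)·I) = 1, so dim ker(A − (3)·I) = n − 1 = 3

Summary:
  λ = 3: algebraic multiplicity = 4, geometric multiplicity = 3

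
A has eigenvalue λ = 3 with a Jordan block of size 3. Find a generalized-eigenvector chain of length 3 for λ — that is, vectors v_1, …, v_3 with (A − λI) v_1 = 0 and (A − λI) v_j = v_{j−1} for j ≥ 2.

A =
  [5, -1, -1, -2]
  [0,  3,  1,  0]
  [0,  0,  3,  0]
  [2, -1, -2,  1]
A Jordan chain for λ = 3 of length 3:
v_1 = (1, 0, 0, 1)ᵀ
v_2 = (-1, 1, 0, -2)ᵀ
v_3 = (0, 0, 1, 0)ᵀ

Let N = A − (3)·I. We want v_3 with N^3 v_3 = 0 but N^2 v_3 ≠ 0; then v_{j-1} := N · v_j for j = 3, …, 2.

Pick v_3 = (0, 0, 1, 0)ᵀ.
Then v_2 = N · v_3 = (-1, 1, 0, -2)ᵀ.
Then v_1 = N · v_2 = (1, 0, 0, 1)ᵀ.

Sanity check: (A − (3)·I) v_1 = (0, 0, 0, 0)ᵀ = 0. ✓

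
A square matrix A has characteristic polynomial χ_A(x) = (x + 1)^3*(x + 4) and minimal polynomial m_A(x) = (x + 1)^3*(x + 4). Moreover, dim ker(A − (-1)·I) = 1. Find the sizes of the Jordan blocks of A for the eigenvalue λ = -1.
Block sizes for λ = -1: [3]

Step 1 — from the characteristic polynomial, algebraic multiplicity of λ = -1 is 3. From dim ker(A − (-1)·I) = 1, there are exactly 1 Jordan blocks for λ = -1.
Step 2 — from the minimal polynomial, the factor (x + 1)^3 tells us the largest block for λ = -1 has size 3.
Step 3 — with total size 3, 1 blocks, and largest block 3, the block sizes (in nonincreasing order) are [3].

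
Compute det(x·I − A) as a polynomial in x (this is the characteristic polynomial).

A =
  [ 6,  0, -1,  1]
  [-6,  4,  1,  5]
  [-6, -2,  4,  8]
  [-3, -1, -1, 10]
x^4 - 24*x^3 + 216*x^2 - 864*x + 1296

Expanding det(x·I − A) (e.g. by cofactor expansion or by noting that A is similar to its Jordan form J, which has the same characteristic polynomial as A) gives
  χ_A(x) = x^4 - 24*x^3 + 216*x^2 - 864*x + 1296
which factors as (x - 6)^4. The eigenvalues (with algebraic multiplicities) are λ = 6 with multiplicity 4.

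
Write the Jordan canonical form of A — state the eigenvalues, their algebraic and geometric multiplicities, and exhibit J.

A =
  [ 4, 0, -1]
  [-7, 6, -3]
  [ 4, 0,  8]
J_3(6)

The characteristic polynomial is
  det(x·I − A) = x^3 - 18*x^2 + 108*x - 216 = (x - 6)^3

Eigenvalues and multiplicities (the geometric multiplicity of λ is n − rank(A − λI), which equals the number of Jordan blocks for λ):
  λ = 6: algebraic multiplicity = 3, geometric multiplicity = 1

Determining the block sizes for each eigenvalue:
  λ = 6: one block (gm = 1), so the single block has size am = 3 → block sizes [3]

Assembling the blocks gives a Jordan form
J =
  [6, 1, 0]
  [0, 6, 1]
  [0, 0, 6]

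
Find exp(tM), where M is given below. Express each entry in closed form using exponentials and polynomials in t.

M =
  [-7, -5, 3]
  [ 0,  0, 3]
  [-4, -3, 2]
e^{tM} =
  [6*t*exp(-t) - 5*exp(-t) + 6*exp(-3*t), 3*t*exp(-t) - 4*exp(-t) + 4*exp(-3*t), -9*t*exp(-t) + 6*exp(-t) - 6*exp(-3*t)]
  [-6*t*exp(-t) + 3*exp(-t) - 3*exp(-3*t), -3*t*exp(-t) + 3*exp(-t) - 2*exp(-3*t), 9*t*exp(-t) - 3*exp(-t) + 3*exp(-3*t)]
  [2*t*exp(-t) - 3*exp(-t) + 3*exp(-3*t), t*exp(-t) - 2*exp(-t) + 2*exp(-3*t), -3*t*exp(-t) + 4*exp(-t) - 3*exp(-3*t)]

Strategy: write M = P · J · P⁻¹ where J is a Jordan canonical form, so e^{tM} = P · e^{tJ} · P⁻¹, and e^{tJ} can be computed block-by-block.

M has Jordan form
J =
  [-3,  0,  0]
  [ 0, -1,  1]
  [ 0,  0, -1]
(up to reordering of blocks).

Per-block formulas:
  For a 2×2 Jordan block J_2(-1): exp(t · J_2(-1)) = e^(-1t)·(I + t·N), where N is the 2×2 nilpotent shift.
  For a 1×1 block at λ = -3: exp(t · [-3]) = [e^(-3t)].

After assembling e^{tJ} and conjugating by P, we get:

e^{tM} =
  [6*t*exp(-t) - 5*exp(-t) + 6*exp(-3*t), 3*t*exp(-t) - 4*exp(-t) + 4*exp(-3*t), -9*t*exp(-t) + 6*exp(-t) - 6*exp(-3*t)]
  [-6*t*exp(-t) + 3*exp(-t) - 3*exp(-3*t), -3*t*exp(-t) + 3*exp(-t) - 2*exp(-3*t), 9*t*exp(-t) - 3*exp(-t) + 3*exp(-3*t)]
  [2*t*exp(-t) - 3*exp(-t) + 3*exp(-3*t), t*exp(-t) - 2*exp(-t) + 2*exp(-3*t), -3*t*exp(-t) + 4*exp(-t) - 3*exp(-3*t)]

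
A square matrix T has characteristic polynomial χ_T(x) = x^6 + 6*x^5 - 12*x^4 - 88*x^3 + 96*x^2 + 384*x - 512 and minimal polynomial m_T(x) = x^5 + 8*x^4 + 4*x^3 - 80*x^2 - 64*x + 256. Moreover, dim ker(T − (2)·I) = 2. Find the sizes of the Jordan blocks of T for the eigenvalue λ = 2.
Block sizes for λ = 2: [2, 1]

Step 1 — from the characteristic polynomial, algebraic multiplicity of λ = 2 is 3. From dim ker(T − (2)·I) = 2, there are exactly 2 Jordan blocks for λ = 2.
Step 2 — from the minimal polynomial, the factor (x − 2)^2 tells us the largest block for λ = 2 has size 2.
Step 3 — with total size 3, 2 blocks, and largest block 2, the block sizes (in nonincreasing order) are [2, 1].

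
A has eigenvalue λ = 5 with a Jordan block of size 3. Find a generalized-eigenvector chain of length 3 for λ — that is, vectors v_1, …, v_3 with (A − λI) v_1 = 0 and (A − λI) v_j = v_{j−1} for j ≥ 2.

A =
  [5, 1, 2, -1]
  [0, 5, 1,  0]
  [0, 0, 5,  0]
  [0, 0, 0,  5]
A Jordan chain for λ = 5 of length 3:
v_1 = (1, 0, 0, 0)ᵀ
v_2 = (2, 1, 0, 0)ᵀ
v_3 = (0, 0, 1, 0)ᵀ

Let N = A − (5)·I. We want v_3 with N^3 v_3 = 0 but N^2 v_3 ≠ 0; then v_{j-1} := N · v_j for j = 3, …, 2.

Pick v_3 = (0, 0, 1, 0)ᵀ.
Then v_2 = N · v_3 = (2, 1, 0, 0)ᵀ.
Then v_1 = N · v_2 = (1, 0, 0, 0)ᵀ.

Sanity check: (A − (5)·I) v_1 = (0, 0, 0, 0)ᵀ = 0. ✓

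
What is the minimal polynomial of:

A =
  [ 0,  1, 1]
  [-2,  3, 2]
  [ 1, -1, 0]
x^2 - 2*x + 1

The characteristic polynomial is χ_A(x) = (x - 1)^3, so the eigenvalues are known. The minimal polynomial is
  m_A(x) = Π_λ (x − λ)^{k_λ}
where k_λ is the size of the *largest* Jordan block for λ (equivalently, the smallest k with (A − λI)^k v = 0 for every generalised eigenvector v of λ).

  λ = 1: largest Jordan block has size 2, contributing (x − 1)^2

So m_A(x) = (x - 1)^2 = x^2 - 2*x + 1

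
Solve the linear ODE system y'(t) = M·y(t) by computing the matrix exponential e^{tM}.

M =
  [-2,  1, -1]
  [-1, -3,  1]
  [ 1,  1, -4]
e^{tM} =
  [-t^2*exp(-3*t)/2 + t*exp(-3*t) + exp(-3*t), t*exp(-3*t), t^2*exp(-3*t)/2 - t*exp(-3*t)]
  [-t*exp(-3*t), exp(-3*t), t*exp(-3*t)]
  [-t^2*exp(-3*t)/2 + t*exp(-3*t), t*exp(-3*t), t^2*exp(-3*t)/2 - t*exp(-3*t) + exp(-3*t)]

Strategy: write M = P · J · P⁻¹ where J is a Jordan canonical form, so e^{tM} = P · e^{tJ} · P⁻¹, and e^{tJ} can be computed block-by-block.

M has Jordan form
J =
  [-3,  1,  0]
  [ 0, -3,  1]
  [ 0,  0, -3]
(up to reordering of blocks).

Per-block formulas:
  For a 3×3 Jordan block J_3(-3): exp(t · J_3(-3)) = e^(-3t)·(I + t·N + (t^2/2)·N^2), where N is the 3×3 nilpotent shift.

After assembling e^{tJ} and conjugating by P, we get:

e^{tM} =
  [-t^2*exp(-3*t)/2 + t*exp(-3*t) + exp(-3*t), t*exp(-3*t), t^2*exp(-3*t)/2 - t*exp(-3*t)]
  [-t*exp(-3*t), exp(-3*t), t*exp(-3*t)]
  [-t^2*exp(-3*t)/2 + t*exp(-3*t), t*exp(-3*t), t^2*exp(-3*t)/2 - t*exp(-3*t) + exp(-3*t)]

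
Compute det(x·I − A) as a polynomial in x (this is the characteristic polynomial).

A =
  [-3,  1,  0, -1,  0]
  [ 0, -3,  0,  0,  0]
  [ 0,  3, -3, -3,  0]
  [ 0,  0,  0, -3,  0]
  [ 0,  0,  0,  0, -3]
x^5 + 15*x^4 + 90*x^3 + 270*x^2 + 405*x + 243

Expanding det(x·I − A) (e.g. by cofactor expansion or by noting that A is similar to its Jordan form J, which has the same characteristic polynomial as A) gives
  χ_A(x) = x^5 + 15*x^4 + 90*x^3 + 270*x^2 + 405*x + 243
which factors as (x + 3)^5. The eigenvalues (with algebraic multiplicities) are λ = -3 with multiplicity 5.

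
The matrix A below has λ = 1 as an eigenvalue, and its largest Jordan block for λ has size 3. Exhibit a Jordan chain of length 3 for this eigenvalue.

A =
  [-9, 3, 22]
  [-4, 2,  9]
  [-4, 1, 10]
A Jordan chain for λ = 1 of length 3:
v_1 = (-5, -2, -2)ᵀ
v_2 = (3, 1, 1)ᵀ
v_3 = (0, 1, 0)ᵀ

Let N = A − (1)·I. We want v_3 with N^3 v_3 = 0 but N^2 v_3 ≠ 0; then v_{j-1} := N · v_j for j = 3, …, 2.

Pick v_3 = (0, 1, 0)ᵀ.
Then v_2 = N · v_3 = (3, 1, 1)ᵀ.
Then v_1 = N · v_2 = (-5, -2, -2)ᵀ.

Sanity check: (A − (1)·I) v_1 = (0, 0, 0)ᵀ = 0. ✓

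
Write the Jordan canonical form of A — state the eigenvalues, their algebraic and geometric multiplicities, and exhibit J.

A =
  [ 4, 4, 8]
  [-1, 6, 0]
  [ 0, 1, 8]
J_3(6)

The characteristic polynomial is
  det(x·I − A) = x^3 - 18*x^2 + 108*x - 216 = (x - 6)^3

Eigenvalues and multiplicities (the geometric multiplicity of λ is n − rank(A − λI), which equals the number of Jordan blocks for λ):
  λ = 6: algebraic multiplicity = 3, geometric multiplicity = 1

Determining the block sizes for each eigenvalue:
  λ = 6: one block (gm = 1), so the single block has size am = 3 → block sizes [3]

Assembling the blocks gives a Jordan form
J =
  [6, 1, 0]
  [0, 6, 1]
  [0, 0, 6]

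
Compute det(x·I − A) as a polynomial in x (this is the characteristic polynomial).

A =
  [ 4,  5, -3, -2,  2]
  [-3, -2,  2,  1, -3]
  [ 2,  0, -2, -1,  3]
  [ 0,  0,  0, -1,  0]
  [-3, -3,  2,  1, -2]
x^5 + 3*x^4 + 2*x^3 - 2*x^2 - 3*x - 1

Expanding det(x·I − A) (e.g. by cofactor expansion or by noting that A is similar to its Jordan form J, which has the same characteristic polynomial as A) gives
  χ_A(x) = x^5 + 3*x^4 + 2*x^3 - 2*x^2 - 3*x - 1
which factors as (x - 1)*(x + 1)^4. The eigenvalues (with algebraic multiplicities) are λ = -1 with multiplicity 4, λ = 1 with multiplicity 1.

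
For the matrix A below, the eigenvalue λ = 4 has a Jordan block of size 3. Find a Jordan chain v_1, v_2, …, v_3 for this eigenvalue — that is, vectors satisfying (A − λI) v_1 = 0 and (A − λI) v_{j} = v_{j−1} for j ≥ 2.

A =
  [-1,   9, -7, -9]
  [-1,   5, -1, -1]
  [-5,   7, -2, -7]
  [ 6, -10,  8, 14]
A Jordan chain for λ = 4 of length 3:
v_1 = (-3, 3, 6, 0)ᵀ
v_2 = (-5, -1, -5, 6)ᵀ
v_3 = (1, 0, 0, 0)ᵀ

Let N = A − (4)·I. We want v_3 with N^3 v_3 = 0 but N^2 v_3 ≠ 0; then v_{j-1} := N · v_j for j = 3, …, 2.

Pick v_3 = (1, 0, 0, 0)ᵀ.
Then v_2 = N · v_3 = (-5, -1, -5, 6)ᵀ.
Then v_1 = N · v_2 = (-3, 3, 6, 0)ᵀ.

Sanity check: (A − (4)·I) v_1 = (0, 0, 0, 0)ᵀ = 0. ✓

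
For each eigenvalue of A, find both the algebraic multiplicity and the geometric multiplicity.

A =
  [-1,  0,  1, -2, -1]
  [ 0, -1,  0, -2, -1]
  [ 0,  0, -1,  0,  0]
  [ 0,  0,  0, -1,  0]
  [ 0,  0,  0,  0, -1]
λ = -1: alg = 5, geom = 3

Step 1 — factor the characteristic polynomial to read off the algebraic multiplicities:
  χ_A(x) = (x + 1)^5

Step 2 — compute geometric multiplicities via the rank-nullity identity g(λ) = n − rank(A − λI):
  rank(A − (-1)·I) = 2, so dim ker(A − (-1)·I) = n − 2 = 3

Summary:
  λ = -1: algebraic multiplicity = 5, geometric multiplicity = 3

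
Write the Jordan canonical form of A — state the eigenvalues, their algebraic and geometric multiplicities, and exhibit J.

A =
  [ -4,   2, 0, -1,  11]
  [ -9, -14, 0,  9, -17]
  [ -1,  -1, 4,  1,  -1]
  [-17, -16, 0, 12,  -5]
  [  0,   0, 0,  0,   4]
J_2(-5) ⊕ J_3(4)

The characteristic polynomial is
  det(x·I − A) = x^5 - 2*x^4 - 47*x^3 + 116*x^2 + 560*x - 1600 = (x - 4)^3*(x + 5)^2

Eigenvalues and multiplicities (the geometric multiplicity of λ is n − rank(A − λI), which equals the number of Jordan blocks for λ):
  λ = -5: algebraic multiplicity = 2, geometric multiplicity = 1
  λ = 4: algebraic multiplicity = 3, geometric multiplicity = 1

Determining the block sizes for each eigenvalue:
  λ = -5: one block (gm = 1), so the single block has size am = 2 → block sizes [2]
  λ = 4: one block (gm = 1), so the single block has size am = 3 → block sizes [3]

Assembling the blocks gives a Jordan form
J =
  [-5,  1, 0, 0, 0]
  [ 0, -5, 0, 0, 0]
  [ 0,  0, 4, 1, 0]
  [ 0,  0, 0, 4, 1]
  [ 0,  0, 0, 0, 4]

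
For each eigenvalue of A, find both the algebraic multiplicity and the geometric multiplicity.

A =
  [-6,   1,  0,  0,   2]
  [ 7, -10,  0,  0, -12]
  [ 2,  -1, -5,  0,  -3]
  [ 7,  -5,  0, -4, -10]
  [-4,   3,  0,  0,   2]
λ = -5: alg = 3, geom = 2; λ = -4: alg = 2, geom = 2

Step 1 — factor the characteristic polynomial to read off the algebraic multiplicities:
  χ_A(x) = (x + 4)^2*(x + 5)^3

Step 2 — compute geometric multiplicities via the rank-nullity identity g(λ) = n − rank(A − λI):
  rank(A − (-5)·I) = 3, so dim ker(A − (-5)·I) = n − 3 = 2
  rank(A − (-4)·I) = 3, so dim ker(A − (-4)·I) = n − 3 = 2

Summary:
  λ = -5: algebraic multiplicity = 3, geometric multiplicity = 2
  λ = -4: algebraic multiplicity = 2, geometric multiplicity = 2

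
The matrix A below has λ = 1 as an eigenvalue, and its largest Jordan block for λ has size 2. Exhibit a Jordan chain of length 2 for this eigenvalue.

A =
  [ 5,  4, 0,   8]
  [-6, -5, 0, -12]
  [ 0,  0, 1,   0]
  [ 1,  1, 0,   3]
A Jordan chain for λ = 1 of length 2:
v_1 = (4, -6, 0, 1)ᵀ
v_2 = (1, 0, 0, 0)ᵀ

Let N = A − (1)·I. We want v_2 with N^2 v_2 = 0 but N^1 v_2 ≠ 0; then v_{j-1} := N · v_j for j = 2, …, 2.

Pick v_2 = (1, 0, 0, 0)ᵀ.
Then v_1 = N · v_2 = (4, -6, 0, 1)ᵀ.

Sanity check: (A − (1)·I) v_1 = (0, 0, 0, 0)ᵀ = 0. ✓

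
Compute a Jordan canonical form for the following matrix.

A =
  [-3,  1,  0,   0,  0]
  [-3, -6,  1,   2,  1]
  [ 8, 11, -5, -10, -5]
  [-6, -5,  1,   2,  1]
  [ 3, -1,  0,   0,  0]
J_3(-4) ⊕ J_1(0) ⊕ J_1(0)

The characteristic polynomial is
  det(x·I − A) = x^5 + 12*x^4 + 48*x^3 + 64*x^2 = x^2*(x + 4)^3

Eigenvalues and multiplicities (the geometric multiplicity of λ is n − rank(A − λI), which equals the number of Jordan blocks for λ):
  λ = -4: algebraic multiplicity = 3, geometric multiplicity = 1
  λ = 0: algebraic multiplicity = 2, geometric multiplicity = 2

Determining the block sizes for each eigenvalue:
  λ = -4: one block (gm = 1), so the single block has size am = 3 → block sizes [3]
  λ = 0: gm = am = 2, so every block has size 1 → block sizes [1, 1]

Assembling the blocks gives a Jordan form
J =
  [-4,  1,  0, 0, 0]
  [ 0, -4,  1, 0, 0]
  [ 0,  0, -4, 0, 0]
  [ 0,  0,  0, 0, 0]
  [ 0,  0,  0, 0, 0]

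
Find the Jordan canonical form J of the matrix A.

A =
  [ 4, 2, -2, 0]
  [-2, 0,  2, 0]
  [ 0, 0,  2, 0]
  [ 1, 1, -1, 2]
J_2(2) ⊕ J_1(2) ⊕ J_1(2)

The characteristic polynomial is
  det(x·I − A) = x^4 - 8*x^3 + 24*x^2 - 32*x + 16 = (x - 2)^4

Eigenvalues and multiplicities (the geometric multiplicity of λ is n − rank(A − λI), which equals the number of Jordan blocks for λ):
  λ = 2: algebraic multiplicity = 4, geometric multiplicity = 3

Determining the block sizes for each eigenvalue:
  λ = 2: 3 blocks summing to 4 forces exactly one block of size 2 and the rest size 1 → block sizes [2, 1, 1]

Assembling the blocks gives a Jordan form
J =
  [2, 1, 0, 0]
  [0, 2, 0, 0]
  [0, 0, 2, 0]
  [0, 0, 0, 2]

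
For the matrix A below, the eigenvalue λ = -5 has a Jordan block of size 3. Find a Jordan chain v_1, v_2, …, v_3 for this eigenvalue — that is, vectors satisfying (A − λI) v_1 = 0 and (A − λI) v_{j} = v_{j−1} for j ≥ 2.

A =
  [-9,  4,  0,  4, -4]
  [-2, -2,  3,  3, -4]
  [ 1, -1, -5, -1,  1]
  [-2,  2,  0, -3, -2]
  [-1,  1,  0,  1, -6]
A Jordan chain for λ = -5 of length 3:
v_1 = (4, 3, -1, 2, 1)ᵀ
v_2 = (-4, -2, 1, -2, -1)ᵀ
v_3 = (1, 0, 0, 0, 0)ᵀ

Let N = A − (-5)·I. We want v_3 with N^3 v_3 = 0 but N^2 v_3 ≠ 0; then v_{j-1} := N · v_j for j = 3, …, 2.

Pick v_3 = (1, 0, 0, 0, 0)ᵀ.
Then v_2 = N · v_3 = (-4, -2, 1, -2, -1)ᵀ.
Then v_1 = N · v_2 = (4, 3, -1, 2, 1)ᵀ.

Sanity check: (A − (-5)·I) v_1 = (0, 0, 0, 0, 0)ᵀ = 0. ✓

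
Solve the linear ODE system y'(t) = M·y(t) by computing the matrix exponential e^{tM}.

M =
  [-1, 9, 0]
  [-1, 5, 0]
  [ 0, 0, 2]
e^{tM} =
  [-3*t*exp(2*t) + exp(2*t), 9*t*exp(2*t), 0]
  [-t*exp(2*t), 3*t*exp(2*t) + exp(2*t), 0]
  [0, 0, exp(2*t)]

Strategy: write M = P · J · P⁻¹ where J is a Jordan canonical form, so e^{tM} = P · e^{tJ} · P⁻¹, and e^{tJ} can be computed block-by-block.

M has Jordan form
J =
  [2, 1, 0]
  [0, 2, 0]
  [0, 0, 2]
(up to reordering of blocks).

Per-block formulas:
  For a 2×2 Jordan block J_2(2): exp(t · J_2(2)) = e^(2t)·(I + t·N), where N is the 2×2 nilpotent shift.
  For a 1×1 block at λ = 2: exp(t · [2]) = [e^(2t)].

After assembling e^{tJ} and conjugating by P, we get:

e^{tM} =
  [-3*t*exp(2*t) + exp(2*t), 9*t*exp(2*t), 0]
  [-t*exp(2*t), 3*t*exp(2*t) + exp(2*t), 0]
  [0, 0, exp(2*t)]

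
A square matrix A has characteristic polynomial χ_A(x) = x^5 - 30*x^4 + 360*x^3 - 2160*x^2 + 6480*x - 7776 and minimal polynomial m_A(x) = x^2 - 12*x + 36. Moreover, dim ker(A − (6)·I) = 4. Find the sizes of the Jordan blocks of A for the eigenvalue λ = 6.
Block sizes for λ = 6: [2, 1, 1, 1]

Step 1 — from the characteristic polynomial, algebraic multiplicity of λ = 6 is 5. From dim ker(A − (6)·I) = 4, there are exactly 4 Jordan blocks for λ = 6.
Step 2 — from the minimal polynomial, the factor (x − 6)^2 tells us the largest block for λ = 6 has size 2.
Step 3 — with total size 5, 4 blocks, and largest block 2, the block sizes (in nonincreasing order) are [2, 1, 1, 1].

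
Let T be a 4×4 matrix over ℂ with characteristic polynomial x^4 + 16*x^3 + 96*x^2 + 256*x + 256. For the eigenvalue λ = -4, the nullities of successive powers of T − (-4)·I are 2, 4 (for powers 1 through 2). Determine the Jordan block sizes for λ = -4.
Block sizes for λ = -4: [2, 2]

From the dimensions of kernels of powers, the number of Jordan blocks of size at least j is d_j − d_{j−1} where d_j = dim ker(N^j) (with d_0 = 0). Computing the differences gives [2, 2].
The number of blocks of size exactly k is (#blocks of size ≥ k) − (#blocks of size ≥ k + 1), so the partition is: 2 block(s) of size 2.
In nonincreasing order the block sizes are [2, 2].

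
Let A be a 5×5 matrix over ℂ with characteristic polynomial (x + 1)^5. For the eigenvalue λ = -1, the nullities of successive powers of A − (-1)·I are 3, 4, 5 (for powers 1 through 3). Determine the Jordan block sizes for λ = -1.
Block sizes for λ = -1: [3, 1, 1]

From the dimensions of kernels of powers, the number of Jordan blocks of size at least j is d_j − d_{j−1} where d_j = dim ker(N^j) (with d_0 = 0). Computing the differences gives [3, 1, 1].
The number of blocks of size exactly k is (#blocks of size ≥ k) − (#blocks of size ≥ k + 1), so the partition is: 2 block(s) of size 1, 1 block(s) of size 3.
In nonincreasing order the block sizes are [3, 1, 1].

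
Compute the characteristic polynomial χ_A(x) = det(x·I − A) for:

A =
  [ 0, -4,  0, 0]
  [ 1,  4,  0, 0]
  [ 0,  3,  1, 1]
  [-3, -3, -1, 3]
x^4 - 8*x^3 + 24*x^2 - 32*x + 16

Expanding det(x·I − A) (e.g. by cofactor expansion or by noting that A is similar to its Jordan form J, which has the same characteristic polynomial as A) gives
  χ_A(x) = x^4 - 8*x^3 + 24*x^2 - 32*x + 16
which factors as (x - 2)^4. The eigenvalues (with algebraic multiplicities) are λ = 2 with multiplicity 4.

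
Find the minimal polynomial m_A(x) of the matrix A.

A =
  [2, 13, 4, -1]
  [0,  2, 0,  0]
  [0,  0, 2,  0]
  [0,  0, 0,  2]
x^2 - 4*x + 4

The characteristic polynomial is χ_A(x) = (x - 2)^4, so the eigenvalues are known. The minimal polynomial is
  m_A(x) = Π_λ (x − λ)^{k_λ}
where k_λ is the size of the *largest* Jordan block for λ (equivalently, the smallest k with (A − λI)^k v = 0 for every generalised eigenvector v of λ).

  λ = 2: largest Jordan block has size 2, contributing (x − 2)^2

So m_A(x) = (x - 2)^2 = x^2 - 4*x + 4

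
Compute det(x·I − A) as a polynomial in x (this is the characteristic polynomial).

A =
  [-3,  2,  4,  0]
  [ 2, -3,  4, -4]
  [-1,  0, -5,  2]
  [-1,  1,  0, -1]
x^4 + 12*x^3 + 54*x^2 + 108*x + 81

Expanding det(x·I − A) (e.g. by cofactor expansion or by noting that A is similar to its Jordan form J, which has the same characteristic polynomial as A) gives
  χ_A(x) = x^4 + 12*x^3 + 54*x^2 + 108*x + 81
which factors as (x + 3)^4. The eigenvalues (with algebraic multiplicities) are λ = -3 with multiplicity 4.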